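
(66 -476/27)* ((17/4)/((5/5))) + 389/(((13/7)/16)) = 2496985/702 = 3556.96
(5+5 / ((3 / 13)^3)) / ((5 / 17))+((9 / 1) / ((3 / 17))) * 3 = 41939 / 27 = 1553.30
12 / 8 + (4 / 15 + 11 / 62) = 904 / 465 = 1.94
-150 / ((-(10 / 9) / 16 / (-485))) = -1047600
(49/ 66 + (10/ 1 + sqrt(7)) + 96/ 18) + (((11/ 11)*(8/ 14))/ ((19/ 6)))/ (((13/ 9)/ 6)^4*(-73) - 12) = sqrt(7) + 14679446027921/ 913979624250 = 18.71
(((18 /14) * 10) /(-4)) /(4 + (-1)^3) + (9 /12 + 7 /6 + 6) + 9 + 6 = 1835 /84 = 21.85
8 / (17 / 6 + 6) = 48 / 53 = 0.91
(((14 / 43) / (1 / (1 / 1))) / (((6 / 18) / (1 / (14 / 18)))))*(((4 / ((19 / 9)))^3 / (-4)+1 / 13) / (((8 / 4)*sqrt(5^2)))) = -3908871 / 19170905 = -0.20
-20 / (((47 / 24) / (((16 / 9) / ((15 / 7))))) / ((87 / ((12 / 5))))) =-129920 / 423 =-307.14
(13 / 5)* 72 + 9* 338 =16146 / 5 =3229.20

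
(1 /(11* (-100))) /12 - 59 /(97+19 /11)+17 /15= 426593 /796400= 0.54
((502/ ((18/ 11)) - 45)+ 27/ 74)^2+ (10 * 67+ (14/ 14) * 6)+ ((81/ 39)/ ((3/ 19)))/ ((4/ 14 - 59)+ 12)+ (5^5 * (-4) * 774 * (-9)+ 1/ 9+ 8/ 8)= 54771895477365661/ 628518852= 87144395.59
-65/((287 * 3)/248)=-16120/861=-18.72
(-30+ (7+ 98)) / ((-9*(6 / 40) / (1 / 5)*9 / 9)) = -11.11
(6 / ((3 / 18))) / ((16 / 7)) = 63 / 4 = 15.75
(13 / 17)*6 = 78 / 17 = 4.59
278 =278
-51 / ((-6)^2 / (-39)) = 221 / 4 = 55.25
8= 8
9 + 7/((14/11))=29/2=14.50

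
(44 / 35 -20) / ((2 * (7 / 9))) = -2952 / 245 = -12.05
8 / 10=4 / 5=0.80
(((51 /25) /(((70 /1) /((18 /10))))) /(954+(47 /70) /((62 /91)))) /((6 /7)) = 0.00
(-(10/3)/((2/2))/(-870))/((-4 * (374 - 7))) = -1/383148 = -0.00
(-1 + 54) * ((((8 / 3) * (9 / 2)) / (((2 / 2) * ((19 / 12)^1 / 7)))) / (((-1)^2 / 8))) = 427392 / 19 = 22494.32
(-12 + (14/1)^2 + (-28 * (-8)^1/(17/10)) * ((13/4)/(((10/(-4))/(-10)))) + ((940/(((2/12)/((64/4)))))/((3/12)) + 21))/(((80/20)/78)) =240588075/34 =7076119.85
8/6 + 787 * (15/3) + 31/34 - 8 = 3929.25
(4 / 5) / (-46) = -2 / 115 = -0.02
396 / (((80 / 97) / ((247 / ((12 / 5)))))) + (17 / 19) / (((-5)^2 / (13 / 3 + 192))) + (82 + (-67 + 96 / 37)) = 2195138609 / 44400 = 49440.06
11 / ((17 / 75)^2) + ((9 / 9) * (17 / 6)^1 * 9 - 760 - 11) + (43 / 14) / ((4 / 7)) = -1216169 / 2312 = -526.02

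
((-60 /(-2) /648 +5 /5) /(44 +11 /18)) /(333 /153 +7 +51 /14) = 119 /65043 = 0.00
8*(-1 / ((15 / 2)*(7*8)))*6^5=-5184 / 35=-148.11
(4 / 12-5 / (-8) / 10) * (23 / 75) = 437 / 3600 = 0.12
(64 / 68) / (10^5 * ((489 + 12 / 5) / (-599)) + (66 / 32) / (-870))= -44469760 / 3876163312013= -0.00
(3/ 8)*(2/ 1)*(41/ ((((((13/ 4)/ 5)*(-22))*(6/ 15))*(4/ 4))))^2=3151875/ 81796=38.53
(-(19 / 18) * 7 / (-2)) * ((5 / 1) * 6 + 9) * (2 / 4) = 1729 / 24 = 72.04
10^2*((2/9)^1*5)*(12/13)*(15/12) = 5000/39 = 128.21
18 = 18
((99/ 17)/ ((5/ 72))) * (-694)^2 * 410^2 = 115420869336960/ 17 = 6789462902174.12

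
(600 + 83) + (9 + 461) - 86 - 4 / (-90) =48017 / 45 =1067.04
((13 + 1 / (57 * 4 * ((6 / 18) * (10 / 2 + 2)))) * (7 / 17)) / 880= 0.01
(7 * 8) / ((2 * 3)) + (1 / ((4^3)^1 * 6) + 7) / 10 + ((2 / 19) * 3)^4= 1675371483 / 166810880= 10.04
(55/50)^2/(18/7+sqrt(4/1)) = 847/3200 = 0.26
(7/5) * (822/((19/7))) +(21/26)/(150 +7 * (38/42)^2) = 10274479593/24233170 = 423.98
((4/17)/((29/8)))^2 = 1024/243049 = 0.00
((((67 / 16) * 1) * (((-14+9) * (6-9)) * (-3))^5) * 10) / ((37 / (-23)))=1421789203125 / 296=4803341902.45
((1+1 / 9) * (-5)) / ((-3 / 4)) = 200 / 27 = 7.41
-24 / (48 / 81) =-81 / 2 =-40.50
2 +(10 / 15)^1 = 8 / 3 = 2.67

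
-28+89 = 61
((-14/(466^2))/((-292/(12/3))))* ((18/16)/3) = 21/63409552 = 0.00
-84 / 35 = -12 / 5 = -2.40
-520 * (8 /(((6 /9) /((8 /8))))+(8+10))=-15600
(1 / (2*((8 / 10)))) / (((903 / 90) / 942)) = 58.68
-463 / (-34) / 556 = 463 / 18904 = 0.02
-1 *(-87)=87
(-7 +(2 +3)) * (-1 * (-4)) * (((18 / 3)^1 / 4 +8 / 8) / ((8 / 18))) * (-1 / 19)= 45 / 19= 2.37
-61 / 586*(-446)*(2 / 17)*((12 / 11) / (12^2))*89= 1210667 / 328746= 3.68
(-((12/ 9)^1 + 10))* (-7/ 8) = 119/ 12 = 9.92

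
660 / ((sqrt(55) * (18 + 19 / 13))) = 4.57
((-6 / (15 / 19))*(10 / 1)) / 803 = -76 / 803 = -0.09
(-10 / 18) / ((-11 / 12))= 20 / 33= 0.61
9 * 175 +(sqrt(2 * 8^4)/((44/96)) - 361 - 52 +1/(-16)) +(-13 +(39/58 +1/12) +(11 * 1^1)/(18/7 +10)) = 1536 * sqrt(2)/11 +1601591/1392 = 1348.04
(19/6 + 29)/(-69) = -193/414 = -0.47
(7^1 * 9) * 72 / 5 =4536 / 5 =907.20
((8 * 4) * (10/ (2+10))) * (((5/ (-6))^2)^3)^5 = 4656612873077392578125/ 41451359947637504606208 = 0.11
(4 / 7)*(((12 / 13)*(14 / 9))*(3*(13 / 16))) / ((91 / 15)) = 0.33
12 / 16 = 3 / 4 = 0.75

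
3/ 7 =0.43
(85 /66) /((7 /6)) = 85 /77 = 1.10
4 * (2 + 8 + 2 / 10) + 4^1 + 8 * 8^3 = 20704 / 5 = 4140.80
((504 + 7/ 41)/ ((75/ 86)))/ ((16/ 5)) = 888853/ 4920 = 180.66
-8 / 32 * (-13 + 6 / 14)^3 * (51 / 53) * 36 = 312795648 / 18179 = 17206.43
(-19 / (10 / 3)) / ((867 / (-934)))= 8873 / 1445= 6.14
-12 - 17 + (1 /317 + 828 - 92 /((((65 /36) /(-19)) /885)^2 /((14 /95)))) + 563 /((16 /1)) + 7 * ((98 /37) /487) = -90809361125857213199 /77226550960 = -1175882646.54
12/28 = 3/7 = 0.43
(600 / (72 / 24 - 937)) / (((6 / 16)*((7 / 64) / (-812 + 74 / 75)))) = 124571648 / 9807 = 12702.32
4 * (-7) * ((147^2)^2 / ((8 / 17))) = -55566916839 / 2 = -27783458419.50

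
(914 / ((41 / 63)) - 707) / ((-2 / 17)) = -486115 / 82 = -5928.23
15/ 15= 1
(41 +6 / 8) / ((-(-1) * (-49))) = -167 / 196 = -0.85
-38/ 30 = -19/ 15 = -1.27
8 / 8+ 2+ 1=4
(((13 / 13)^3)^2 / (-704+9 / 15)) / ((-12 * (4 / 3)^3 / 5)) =225 / 900352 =0.00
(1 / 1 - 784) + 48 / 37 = -28923 / 37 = -781.70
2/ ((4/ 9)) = 9/ 2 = 4.50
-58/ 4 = -29/ 2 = -14.50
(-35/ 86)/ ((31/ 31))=-35/ 86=-0.41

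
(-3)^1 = -3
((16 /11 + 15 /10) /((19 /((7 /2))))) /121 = 455 /101156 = 0.00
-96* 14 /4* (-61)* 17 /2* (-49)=-8536584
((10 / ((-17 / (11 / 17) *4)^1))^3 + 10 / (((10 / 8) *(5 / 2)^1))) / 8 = 3088776957 / 7724022080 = 0.40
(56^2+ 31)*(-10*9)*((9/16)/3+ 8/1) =-18669465/8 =-2333683.12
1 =1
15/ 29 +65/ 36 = 2425/ 1044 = 2.32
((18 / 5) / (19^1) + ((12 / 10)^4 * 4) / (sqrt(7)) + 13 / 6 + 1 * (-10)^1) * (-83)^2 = -31061.61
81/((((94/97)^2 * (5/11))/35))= 58683933/8836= 6641.46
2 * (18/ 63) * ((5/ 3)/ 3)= 20/ 63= 0.32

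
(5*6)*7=210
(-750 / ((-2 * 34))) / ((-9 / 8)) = -9.80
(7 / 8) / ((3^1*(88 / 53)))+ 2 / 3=593 / 704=0.84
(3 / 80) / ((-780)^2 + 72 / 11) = 11 / 178465920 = 0.00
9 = 9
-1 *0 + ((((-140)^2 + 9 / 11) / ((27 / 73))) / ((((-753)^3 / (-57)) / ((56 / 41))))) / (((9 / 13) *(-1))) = -0.01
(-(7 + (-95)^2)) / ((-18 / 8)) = 36128 / 9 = 4014.22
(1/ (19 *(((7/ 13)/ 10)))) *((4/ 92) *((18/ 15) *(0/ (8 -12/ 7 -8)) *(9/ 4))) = 0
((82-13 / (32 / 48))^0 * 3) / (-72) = -1 / 24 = -0.04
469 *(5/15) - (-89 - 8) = 760/3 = 253.33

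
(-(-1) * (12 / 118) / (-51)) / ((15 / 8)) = -16 / 15045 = -0.00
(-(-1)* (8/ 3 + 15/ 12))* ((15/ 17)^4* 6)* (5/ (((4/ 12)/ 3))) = 107071875/ 167042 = 640.99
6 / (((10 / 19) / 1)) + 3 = 72 / 5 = 14.40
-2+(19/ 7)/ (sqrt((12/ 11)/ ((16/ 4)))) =-2+19*sqrt(33)/ 21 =3.20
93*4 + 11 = 383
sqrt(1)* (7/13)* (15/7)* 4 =60/13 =4.62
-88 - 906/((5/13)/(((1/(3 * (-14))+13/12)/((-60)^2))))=-22350707/252000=-88.69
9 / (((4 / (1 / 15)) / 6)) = 9 / 10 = 0.90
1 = 1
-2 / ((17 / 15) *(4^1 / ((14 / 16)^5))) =-252105 / 1114112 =-0.23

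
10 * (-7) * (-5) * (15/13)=5250/13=403.85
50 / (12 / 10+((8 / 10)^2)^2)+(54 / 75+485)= 6498554 / 12575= 516.78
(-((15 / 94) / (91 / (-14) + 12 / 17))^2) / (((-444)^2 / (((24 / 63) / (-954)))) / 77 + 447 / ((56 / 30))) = 0.00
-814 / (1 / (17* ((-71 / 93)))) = 982498 / 93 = 10564.49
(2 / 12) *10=5 / 3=1.67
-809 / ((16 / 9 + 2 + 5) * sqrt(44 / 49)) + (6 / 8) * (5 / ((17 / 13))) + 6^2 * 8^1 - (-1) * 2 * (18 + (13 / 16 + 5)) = 46035 / 136 - 50967 * sqrt(11) / 1738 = 241.23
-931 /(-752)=931 /752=1.24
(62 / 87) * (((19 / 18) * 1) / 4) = 589 / 3132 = 0.19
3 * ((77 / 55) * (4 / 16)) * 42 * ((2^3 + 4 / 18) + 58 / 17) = 8722 / 17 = 513.06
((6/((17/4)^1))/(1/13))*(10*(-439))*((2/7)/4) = -684840/119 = -5754.96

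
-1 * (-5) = 5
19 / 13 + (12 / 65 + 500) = 32607 / 65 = 501.65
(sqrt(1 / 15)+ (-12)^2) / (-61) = -144 / 61-sqrt(15) / 915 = -2.36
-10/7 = -1.43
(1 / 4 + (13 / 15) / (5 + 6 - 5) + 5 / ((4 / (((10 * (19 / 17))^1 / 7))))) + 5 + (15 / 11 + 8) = 3947549 / 235620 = 16.75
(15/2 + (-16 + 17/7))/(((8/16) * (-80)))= 17/112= 0.15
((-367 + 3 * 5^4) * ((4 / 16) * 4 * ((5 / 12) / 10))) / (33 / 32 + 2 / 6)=6032 / 131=46.05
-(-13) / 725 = 13 / 725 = 0.02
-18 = -18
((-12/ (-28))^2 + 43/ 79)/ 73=2818/ 282583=0.01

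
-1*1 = -1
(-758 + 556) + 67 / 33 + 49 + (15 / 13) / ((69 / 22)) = -1485988 / 9867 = -150.60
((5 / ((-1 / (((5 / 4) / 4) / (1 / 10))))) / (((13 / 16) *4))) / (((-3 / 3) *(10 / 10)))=125 / 26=4.81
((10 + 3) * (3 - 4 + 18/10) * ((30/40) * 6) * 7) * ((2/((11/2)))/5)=6552/275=23.83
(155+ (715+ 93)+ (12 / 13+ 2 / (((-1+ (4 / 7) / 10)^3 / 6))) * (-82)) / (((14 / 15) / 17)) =37544.72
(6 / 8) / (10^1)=3 / 40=0.08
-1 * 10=-10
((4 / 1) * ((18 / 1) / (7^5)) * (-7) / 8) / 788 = -9 / 1891988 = -0.00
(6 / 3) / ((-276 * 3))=-1 / 414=-0.00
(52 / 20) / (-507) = -1 / 195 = -0.01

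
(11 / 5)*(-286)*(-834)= 524752.80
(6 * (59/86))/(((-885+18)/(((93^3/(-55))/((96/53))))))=838408113/21871520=38.33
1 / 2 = 0.50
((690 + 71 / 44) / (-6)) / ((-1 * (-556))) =-30431 / 146784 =-0.21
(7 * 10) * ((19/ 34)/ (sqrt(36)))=665/ 102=6.52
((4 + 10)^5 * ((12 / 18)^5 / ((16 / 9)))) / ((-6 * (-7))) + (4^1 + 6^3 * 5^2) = 514556 / 81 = 6352.54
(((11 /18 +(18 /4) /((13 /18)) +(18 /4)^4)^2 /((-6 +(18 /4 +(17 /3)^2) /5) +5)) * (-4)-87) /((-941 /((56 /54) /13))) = 21335169800987 /2286800125272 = 9.33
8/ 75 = 0.11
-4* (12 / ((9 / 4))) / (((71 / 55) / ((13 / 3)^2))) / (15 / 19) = -2260544 / 5751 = -393.07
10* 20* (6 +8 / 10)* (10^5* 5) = 680000000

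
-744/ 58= -372/ 29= -12.83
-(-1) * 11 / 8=11 / 8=1.38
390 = 390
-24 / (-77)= 24 / 77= 0.31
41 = 41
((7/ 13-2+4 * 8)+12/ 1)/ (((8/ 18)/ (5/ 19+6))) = 592263/ 988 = 599.46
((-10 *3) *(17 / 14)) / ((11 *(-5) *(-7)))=-51 / 539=-0.09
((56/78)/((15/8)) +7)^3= 80565593759/200201625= 402.42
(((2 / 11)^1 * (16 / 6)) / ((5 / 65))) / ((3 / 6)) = 416 / 33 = 12.61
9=9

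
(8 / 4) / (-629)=-0.00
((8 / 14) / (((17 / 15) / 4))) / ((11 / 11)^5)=240 / 119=2.02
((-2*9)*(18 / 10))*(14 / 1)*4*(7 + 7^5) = -152536608 / 5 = -30507321.60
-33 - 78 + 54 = -57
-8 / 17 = -0.47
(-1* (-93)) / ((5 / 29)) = 2697 / 5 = 539.40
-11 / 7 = -1.57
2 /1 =2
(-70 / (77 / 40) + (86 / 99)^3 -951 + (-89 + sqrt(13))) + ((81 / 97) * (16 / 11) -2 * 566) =-2202.89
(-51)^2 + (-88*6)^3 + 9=-147195342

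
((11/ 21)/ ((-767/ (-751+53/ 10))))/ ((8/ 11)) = 902297/ 1288560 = 0.70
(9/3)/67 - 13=-868/67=-12.96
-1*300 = -300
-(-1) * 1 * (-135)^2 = 18225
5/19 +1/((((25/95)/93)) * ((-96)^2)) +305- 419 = -33181769/291840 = -113.70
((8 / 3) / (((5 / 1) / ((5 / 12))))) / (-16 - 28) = -1 / 198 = -0.01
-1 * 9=-9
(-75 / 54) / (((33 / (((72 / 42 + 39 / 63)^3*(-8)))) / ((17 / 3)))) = 583100 / 24057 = 24.24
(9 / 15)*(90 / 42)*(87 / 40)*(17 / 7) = 13311 / 1960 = 6.79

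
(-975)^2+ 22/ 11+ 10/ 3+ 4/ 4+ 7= 2851915/ 3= 950638.33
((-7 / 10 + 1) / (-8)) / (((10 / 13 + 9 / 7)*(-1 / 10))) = 273 / 1496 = 0.18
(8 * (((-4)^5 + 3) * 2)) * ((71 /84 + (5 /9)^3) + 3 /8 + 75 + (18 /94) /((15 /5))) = -299556043834 /239841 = -1248977.63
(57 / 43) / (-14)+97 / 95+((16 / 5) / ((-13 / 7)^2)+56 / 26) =38738003 / 9665110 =4.01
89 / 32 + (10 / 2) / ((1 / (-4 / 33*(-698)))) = 449657 / 1056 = 425.81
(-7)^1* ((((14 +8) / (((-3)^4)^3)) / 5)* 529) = -81466 / 2657205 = -0.03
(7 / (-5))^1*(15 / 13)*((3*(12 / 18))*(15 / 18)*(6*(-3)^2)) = -1890 / 13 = -145.38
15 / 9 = 1.67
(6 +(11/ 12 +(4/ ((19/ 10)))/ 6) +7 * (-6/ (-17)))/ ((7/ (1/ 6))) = 37745/ 162792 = 0.23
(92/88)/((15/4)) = 46/165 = 0.28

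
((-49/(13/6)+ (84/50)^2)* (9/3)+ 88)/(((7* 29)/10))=465092/329875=1.41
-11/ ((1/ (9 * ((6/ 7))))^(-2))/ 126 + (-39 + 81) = 2204419/ 52488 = 42.00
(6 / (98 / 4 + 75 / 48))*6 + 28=4084 / 139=29.38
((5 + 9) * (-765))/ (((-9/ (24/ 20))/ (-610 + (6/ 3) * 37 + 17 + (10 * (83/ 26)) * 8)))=-4893756/ 13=-376442.77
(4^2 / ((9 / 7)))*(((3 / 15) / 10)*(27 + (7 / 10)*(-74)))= -6944 / 1125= -6.17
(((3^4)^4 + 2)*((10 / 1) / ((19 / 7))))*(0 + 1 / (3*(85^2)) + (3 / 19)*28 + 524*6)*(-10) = -4329088321631276 / 867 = -4993181455168.72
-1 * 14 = -14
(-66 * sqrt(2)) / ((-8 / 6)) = 99 * sqrt(2) / 2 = 70.00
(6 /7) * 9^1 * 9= 486 /7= 69.43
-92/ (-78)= 46/ 39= 1.18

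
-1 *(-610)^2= -372100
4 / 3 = 1.33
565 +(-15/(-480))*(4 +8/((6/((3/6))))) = 27127/48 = 565.15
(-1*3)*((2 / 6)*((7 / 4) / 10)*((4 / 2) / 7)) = -1 / 20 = -0.05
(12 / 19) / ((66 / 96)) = 192 / 209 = 0.92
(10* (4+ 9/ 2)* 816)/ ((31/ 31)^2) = 69360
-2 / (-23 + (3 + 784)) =-1 / 382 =-0.00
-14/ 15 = -0.93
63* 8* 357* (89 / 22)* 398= 3186704808 / 11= 289700437.09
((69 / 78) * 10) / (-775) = -23 / 2015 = -0.01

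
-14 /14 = -1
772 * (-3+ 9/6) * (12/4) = -3474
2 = 2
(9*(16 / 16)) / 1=9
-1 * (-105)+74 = 179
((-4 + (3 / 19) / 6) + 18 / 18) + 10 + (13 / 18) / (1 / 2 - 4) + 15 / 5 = 9.82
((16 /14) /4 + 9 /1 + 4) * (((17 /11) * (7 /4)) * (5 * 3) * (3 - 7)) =-23715 /11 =-2155.91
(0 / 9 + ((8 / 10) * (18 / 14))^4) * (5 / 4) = 419904 / 300125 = 1.40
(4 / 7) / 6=2 / 21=0.10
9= 9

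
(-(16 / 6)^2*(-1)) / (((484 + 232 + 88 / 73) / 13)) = 15184 / 117801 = 0.13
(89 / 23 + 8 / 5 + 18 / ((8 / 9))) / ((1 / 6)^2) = 106479 / 115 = 925.90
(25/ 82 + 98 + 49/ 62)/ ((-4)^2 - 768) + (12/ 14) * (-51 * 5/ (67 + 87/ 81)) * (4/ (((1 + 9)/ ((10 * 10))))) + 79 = -152372700903/ 3074304968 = -49.56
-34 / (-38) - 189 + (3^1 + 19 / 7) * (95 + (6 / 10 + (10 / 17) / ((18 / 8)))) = 7319014 / 20349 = 359.67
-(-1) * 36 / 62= 18 / 31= 0.58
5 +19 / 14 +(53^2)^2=7890487.36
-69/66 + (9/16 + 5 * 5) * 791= 3558525/176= 20218.89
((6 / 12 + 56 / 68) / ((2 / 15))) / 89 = 675 / 6052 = 0.11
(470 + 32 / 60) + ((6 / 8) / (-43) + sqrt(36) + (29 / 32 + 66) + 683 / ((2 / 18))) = 138090313 / 20640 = 6690.42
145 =145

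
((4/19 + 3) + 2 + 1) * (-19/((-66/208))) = 12272/33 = 371.88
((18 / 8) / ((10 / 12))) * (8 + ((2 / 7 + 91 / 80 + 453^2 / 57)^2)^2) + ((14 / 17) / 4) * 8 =989810362476940634755722029736619 / 2178790300467200000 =454293541817537.32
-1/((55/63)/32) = -2016/55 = -36.65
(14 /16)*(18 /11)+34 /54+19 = 25021 /1188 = 21.06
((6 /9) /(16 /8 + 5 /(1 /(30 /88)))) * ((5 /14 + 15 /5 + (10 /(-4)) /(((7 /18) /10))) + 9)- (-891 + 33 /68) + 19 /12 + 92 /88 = 1131440575 /1280202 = 883.80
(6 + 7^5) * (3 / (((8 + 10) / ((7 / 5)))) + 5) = 2639641 / 30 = 87988.03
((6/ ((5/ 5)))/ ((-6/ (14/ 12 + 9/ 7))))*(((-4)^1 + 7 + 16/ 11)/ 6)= -721/ 396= -1.82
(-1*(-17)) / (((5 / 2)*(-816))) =-1 / 120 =-0.01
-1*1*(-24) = 24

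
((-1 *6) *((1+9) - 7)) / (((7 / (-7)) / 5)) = 90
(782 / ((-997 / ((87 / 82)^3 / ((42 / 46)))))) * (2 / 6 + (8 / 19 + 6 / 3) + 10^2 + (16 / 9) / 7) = -27043642484377 / 255891818588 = -105.68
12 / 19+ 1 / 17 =0.69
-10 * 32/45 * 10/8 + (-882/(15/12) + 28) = -30892/45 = -686.49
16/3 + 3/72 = 43/8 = 5.38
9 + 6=15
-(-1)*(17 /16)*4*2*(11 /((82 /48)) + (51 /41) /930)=1391569 /25420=54.74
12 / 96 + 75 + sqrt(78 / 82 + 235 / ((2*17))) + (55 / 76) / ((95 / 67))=sqrt(15279634) / 1394 + 218435 / 2888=78.44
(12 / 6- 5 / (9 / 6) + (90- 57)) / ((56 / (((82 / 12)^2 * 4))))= 159695 / 1512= 105.62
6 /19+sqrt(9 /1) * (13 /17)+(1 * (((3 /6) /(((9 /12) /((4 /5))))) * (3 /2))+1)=7122 /1615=4.41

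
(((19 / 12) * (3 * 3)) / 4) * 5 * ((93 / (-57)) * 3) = -1395 / 16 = -87.19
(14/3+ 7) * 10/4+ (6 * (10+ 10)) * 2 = 1615/6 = 269.17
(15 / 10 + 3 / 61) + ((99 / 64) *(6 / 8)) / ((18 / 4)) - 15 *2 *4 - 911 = -8035939 / 7808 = -1029.19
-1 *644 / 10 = -64.40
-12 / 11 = -1.09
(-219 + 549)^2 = 108900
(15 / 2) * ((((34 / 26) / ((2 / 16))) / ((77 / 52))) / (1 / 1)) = 4080 / 77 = 52.99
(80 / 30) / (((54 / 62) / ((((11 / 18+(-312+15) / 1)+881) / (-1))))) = -1304852 / 729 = -1789.92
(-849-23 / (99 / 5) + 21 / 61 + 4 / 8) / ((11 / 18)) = -10258055 / 7381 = -1389.79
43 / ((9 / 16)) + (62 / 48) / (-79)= 434723 / 5688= 76.43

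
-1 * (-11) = 11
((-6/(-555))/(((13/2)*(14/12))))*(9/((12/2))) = 0.00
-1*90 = -90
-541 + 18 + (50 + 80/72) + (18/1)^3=48241/9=5360.11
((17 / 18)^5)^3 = 2862423051509815793 / 6746640616477458432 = 0.42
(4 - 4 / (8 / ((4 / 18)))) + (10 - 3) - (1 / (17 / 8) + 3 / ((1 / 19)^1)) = -7127 / 153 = -46.58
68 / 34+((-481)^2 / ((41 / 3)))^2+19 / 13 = 6262765817202 / 21853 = 286586089.65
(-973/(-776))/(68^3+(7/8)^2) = 7784/1951998609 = 0.00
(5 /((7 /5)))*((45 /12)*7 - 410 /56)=6625 /98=67.60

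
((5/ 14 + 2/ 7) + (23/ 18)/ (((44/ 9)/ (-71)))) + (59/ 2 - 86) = -45839/ 616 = -74.41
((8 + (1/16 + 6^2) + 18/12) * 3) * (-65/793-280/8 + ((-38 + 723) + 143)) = 6611301/61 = 108381.98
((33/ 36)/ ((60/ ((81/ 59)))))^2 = 9801/ 22278400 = 0.00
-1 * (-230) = 230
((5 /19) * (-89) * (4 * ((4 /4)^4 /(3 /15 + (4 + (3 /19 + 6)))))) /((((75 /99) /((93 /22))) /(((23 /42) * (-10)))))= 317285 /1148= 276.38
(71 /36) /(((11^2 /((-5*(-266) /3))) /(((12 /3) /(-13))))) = -94430 /42471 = -2.22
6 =6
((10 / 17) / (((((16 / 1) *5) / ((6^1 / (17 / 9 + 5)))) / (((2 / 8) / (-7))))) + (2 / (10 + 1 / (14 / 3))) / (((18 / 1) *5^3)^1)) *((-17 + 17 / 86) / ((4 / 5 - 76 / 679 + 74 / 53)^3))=1522873851951294463145 / 5791812479216510483962368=0.00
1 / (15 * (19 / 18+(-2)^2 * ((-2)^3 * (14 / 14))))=-6 / 2785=-0.00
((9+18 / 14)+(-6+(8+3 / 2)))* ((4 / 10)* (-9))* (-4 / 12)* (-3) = -1737 / 35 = -49.63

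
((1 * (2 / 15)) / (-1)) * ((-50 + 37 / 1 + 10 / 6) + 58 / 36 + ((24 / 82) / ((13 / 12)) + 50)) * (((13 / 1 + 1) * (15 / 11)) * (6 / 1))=-10892476 / 17589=-619.28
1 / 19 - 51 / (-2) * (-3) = -2905 / 38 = -76.45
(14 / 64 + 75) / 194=2407 / 6208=0.39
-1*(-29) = 29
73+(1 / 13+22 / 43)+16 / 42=868328 / 11739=73.97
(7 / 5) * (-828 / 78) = -14.86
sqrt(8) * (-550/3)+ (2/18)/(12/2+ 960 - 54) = 1/8208 - 1100 * sqrt(2)/3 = -518.54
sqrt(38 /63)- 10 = -10 + sqrt(266) /21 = -9.22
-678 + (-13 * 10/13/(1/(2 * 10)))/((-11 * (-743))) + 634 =-359812/8173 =-44.02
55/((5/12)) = 132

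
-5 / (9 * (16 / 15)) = -25 / 48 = -0.52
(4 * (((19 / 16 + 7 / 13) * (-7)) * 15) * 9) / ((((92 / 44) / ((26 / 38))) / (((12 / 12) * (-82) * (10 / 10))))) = 153004005 / 874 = 175061.79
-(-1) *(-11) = -11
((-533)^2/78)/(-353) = -21853/2118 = -10.32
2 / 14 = 1 / 7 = 0.14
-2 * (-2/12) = 1/3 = 0.33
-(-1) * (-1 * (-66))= 66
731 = 731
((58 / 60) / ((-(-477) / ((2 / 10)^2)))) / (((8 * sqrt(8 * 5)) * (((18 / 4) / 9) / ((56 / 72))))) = 203 * sqrt(10) / 257580000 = 0.00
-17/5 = -3.40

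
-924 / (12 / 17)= -1309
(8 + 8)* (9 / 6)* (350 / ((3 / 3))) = 8400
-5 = -5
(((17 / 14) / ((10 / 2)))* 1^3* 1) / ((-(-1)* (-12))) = -17 / 840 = -0.02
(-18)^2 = 324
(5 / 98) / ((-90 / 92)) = -23 / 441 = -0.05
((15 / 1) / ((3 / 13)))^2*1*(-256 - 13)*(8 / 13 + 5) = -6382025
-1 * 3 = -3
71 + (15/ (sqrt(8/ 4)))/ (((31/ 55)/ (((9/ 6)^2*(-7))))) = 71- 51975*sqrt(2)/ 248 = -225.39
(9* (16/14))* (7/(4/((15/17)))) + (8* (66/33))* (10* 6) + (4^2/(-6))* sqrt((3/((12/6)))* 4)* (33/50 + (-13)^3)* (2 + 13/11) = 16590/17 + 3074876* sqrt(6)/165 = 46623.62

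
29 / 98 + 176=17277 / 98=176.30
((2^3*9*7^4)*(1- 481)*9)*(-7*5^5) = 16336404000000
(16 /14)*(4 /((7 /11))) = 352 /49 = 7.18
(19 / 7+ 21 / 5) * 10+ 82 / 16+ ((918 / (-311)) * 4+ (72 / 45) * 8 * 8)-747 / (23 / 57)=-3377589549 / 2002840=-1686.40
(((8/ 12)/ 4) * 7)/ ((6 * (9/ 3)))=7/ 108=0.06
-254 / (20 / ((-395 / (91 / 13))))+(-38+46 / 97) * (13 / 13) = 679.12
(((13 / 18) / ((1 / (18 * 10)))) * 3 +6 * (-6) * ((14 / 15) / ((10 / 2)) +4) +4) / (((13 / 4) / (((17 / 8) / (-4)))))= -51697 / 1300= -39.77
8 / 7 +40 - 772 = -5116 / 7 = -730.86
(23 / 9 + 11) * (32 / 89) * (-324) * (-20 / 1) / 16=175680 / 89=1973.93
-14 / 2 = -7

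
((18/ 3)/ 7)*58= 348/ 7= 49.71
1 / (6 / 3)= 1 / 2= 0.50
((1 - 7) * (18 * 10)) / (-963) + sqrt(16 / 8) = 120 / 107 + sqrt(2) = 2.54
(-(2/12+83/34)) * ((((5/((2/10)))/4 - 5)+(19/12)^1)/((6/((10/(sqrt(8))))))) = -665 * sqrt(2)/216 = -4.35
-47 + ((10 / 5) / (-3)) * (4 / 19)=-2687 / 57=-47.14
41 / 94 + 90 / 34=4927 / 1598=3.08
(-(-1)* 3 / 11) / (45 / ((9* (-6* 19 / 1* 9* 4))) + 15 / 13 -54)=-160056 / 31014643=-0.01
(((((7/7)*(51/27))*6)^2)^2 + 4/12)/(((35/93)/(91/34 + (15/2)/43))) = 12333485036/98685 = 124978.32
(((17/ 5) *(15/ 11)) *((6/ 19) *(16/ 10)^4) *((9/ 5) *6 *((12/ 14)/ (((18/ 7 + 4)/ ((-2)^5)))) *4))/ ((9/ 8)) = -23102226432/ 15021875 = -1537.91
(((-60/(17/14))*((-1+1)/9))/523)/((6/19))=0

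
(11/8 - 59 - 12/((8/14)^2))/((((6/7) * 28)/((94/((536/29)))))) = -20.00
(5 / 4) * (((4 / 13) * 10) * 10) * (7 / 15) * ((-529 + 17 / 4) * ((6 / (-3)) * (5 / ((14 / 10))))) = 2623750 / 39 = 67275.64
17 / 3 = 5.67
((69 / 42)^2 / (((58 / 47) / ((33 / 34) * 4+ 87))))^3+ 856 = 56688292613369747131271 / 7217702194121216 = 7854063.67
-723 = -723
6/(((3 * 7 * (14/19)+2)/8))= 228/83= 2.75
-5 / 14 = -0.36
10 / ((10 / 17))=17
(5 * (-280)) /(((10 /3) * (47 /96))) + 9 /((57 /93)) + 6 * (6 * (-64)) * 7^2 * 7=-706465863 /893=-791115.19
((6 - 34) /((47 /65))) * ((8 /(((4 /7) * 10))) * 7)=-379.49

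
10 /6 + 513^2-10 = 789482 /3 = 263160.67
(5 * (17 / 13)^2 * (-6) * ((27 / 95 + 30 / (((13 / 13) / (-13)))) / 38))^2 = 1030342013321481 / 3722098081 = 276817.53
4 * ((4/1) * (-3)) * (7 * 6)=-2016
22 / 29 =0.76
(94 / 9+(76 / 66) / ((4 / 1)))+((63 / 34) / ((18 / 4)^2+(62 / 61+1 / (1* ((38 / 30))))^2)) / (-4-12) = 18246069542903 / 1700884998648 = 10.73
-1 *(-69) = 69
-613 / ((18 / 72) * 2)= -1226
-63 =-63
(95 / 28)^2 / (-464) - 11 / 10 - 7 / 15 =-8684111 / 5456640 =-1.59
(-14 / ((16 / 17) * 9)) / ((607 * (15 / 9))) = -119 / 72840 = -0.00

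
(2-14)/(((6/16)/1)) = -32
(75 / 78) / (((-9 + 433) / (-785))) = -19625 / 11024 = -1.78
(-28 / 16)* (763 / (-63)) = 763 / 36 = 21.19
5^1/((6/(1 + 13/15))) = 1.56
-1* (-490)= 490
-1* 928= -928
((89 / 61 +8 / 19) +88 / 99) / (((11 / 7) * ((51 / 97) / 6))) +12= 32.11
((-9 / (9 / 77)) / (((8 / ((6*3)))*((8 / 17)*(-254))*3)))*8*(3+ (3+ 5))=43197 / 1016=42.52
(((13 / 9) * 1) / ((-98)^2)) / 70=13 / 6050520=0.00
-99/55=-9/5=-1.80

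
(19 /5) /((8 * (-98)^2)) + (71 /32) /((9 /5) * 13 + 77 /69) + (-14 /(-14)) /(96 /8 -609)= 172402011389 /1939787492160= 0.09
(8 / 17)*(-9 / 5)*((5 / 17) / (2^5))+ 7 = 8083 / 1156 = 6.99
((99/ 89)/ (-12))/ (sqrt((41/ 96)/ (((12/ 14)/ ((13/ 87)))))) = -0.34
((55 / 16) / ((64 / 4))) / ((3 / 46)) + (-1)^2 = 1649 / 384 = 4.29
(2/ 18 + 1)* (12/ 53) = 40/ 159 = 0.25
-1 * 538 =-538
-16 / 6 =-8 / 3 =-2.67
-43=-43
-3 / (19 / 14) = -2.21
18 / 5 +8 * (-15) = -582 / 5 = -116.40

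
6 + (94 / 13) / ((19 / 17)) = 3080 / 247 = 12.47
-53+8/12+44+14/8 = -79/12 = -6.58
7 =7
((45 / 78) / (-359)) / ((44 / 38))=-285 / 205348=-0.00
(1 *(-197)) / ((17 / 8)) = -1576 / 17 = -92.71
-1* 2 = -2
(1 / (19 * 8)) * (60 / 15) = 1 / 38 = 0.03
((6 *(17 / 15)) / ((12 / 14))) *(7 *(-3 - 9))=-3332 / 5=-666.40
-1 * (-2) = 2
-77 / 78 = -0.99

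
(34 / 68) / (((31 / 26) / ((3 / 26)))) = 3 / 62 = 0.05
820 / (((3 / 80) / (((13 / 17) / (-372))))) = -213200 / 4743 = -44.95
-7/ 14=-1/ 2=-0.50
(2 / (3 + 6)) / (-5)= -2 / 45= -0.04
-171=-171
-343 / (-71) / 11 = 343 / 781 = 0.44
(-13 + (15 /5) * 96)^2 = 75625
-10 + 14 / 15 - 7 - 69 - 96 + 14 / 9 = -8078 / 45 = -179.51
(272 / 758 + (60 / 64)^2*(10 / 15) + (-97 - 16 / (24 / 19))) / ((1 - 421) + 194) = 15822949 / 32891136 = 0.48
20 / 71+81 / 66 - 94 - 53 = -227257 / 1562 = -145.49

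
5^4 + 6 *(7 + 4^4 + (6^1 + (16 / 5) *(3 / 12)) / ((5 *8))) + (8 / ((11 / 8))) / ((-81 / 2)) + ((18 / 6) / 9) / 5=98185661 / 44550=2203.94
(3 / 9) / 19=1 / 57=0.02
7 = 7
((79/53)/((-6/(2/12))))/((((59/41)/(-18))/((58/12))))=93931/37524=2.50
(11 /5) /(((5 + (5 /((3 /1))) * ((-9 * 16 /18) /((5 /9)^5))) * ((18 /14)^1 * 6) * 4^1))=-9625 /33337224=-0.00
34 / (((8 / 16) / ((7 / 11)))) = 476 / 11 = 43.27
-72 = -72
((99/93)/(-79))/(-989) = 33/2422061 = 0.00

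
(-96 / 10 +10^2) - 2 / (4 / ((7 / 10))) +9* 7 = 3061 / 20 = 153.05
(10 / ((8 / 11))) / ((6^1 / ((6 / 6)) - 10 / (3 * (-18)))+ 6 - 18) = -1485 / 628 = -2.36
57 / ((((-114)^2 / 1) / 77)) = 77 / 228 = 0.34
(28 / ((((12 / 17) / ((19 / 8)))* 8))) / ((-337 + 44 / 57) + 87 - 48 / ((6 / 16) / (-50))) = 42959 / 22438016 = 0.00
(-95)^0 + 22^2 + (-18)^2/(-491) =484.34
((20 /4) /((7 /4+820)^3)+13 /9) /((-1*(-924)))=461681494619 /295334098869348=0.00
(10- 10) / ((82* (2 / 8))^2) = 0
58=58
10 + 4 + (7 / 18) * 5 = 287 / 18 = 15.94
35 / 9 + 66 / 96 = 659 / 144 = 4.58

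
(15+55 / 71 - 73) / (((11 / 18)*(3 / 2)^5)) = -260032 / 21087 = -12.33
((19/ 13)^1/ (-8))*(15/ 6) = -95/ 208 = -0.46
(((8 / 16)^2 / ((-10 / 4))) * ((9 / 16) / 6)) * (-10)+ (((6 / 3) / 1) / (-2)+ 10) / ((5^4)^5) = 286102294922163 / 3051757812500000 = 0.09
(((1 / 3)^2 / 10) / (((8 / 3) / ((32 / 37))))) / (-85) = -2 / 47175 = -0.00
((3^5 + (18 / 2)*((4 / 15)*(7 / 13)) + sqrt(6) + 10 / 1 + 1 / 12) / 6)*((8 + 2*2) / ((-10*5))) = -198413 / 19500 - sqrt(6) / 25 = -10.27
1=1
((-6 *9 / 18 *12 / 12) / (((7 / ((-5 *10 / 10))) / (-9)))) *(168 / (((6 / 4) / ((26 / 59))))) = -56160 / 59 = -951.86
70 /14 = 5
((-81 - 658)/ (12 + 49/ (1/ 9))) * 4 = -2956/ 453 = -6.53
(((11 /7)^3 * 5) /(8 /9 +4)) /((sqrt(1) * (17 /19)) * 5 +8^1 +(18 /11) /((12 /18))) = 75867 /285376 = 0.27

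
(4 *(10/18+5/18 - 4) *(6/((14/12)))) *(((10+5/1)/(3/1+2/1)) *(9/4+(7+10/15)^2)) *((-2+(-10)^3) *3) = 250958916/7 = 35851273.71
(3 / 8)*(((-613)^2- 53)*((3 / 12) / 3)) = 93929 / 8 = 11741.12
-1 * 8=-8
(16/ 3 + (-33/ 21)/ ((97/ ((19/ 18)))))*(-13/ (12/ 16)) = -1689350/ 18333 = -92.15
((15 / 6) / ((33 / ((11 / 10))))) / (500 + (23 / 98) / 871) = 42679 / 256074138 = 0.00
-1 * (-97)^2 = -9409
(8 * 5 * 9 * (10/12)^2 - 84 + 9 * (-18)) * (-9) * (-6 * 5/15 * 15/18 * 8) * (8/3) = 1280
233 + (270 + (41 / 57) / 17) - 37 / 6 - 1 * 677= -349081 / 1938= -180.12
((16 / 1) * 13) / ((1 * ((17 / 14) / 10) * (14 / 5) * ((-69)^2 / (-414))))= -20800 / 391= -53.20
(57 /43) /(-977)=-57 /42011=-0.00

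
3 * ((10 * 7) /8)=105 /4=26.25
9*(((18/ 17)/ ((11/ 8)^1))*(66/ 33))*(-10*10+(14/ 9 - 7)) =-273312/ 187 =-1461.56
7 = 7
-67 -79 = -146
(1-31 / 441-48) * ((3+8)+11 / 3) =-913352 / 1323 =-690.36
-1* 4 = -4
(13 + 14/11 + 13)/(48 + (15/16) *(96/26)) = 1300/2453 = 0.53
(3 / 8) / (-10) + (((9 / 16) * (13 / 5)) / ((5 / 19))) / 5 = 537 / 500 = 1.07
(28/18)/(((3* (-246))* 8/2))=-7/13284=-0.00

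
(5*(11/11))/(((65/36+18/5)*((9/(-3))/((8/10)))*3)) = -80/973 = -0.08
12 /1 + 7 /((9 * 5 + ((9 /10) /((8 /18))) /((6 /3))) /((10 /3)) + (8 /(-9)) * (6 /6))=1166244 /92987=12.54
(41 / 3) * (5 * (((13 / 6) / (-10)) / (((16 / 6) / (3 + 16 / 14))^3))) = -38998011 / 702464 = -55.52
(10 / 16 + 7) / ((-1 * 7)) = -61 / 56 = -1.09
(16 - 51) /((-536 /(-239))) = -8365 /536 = -15.61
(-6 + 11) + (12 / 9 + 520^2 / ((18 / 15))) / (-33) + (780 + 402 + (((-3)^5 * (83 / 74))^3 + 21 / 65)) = -52810786027359179 / 2607616440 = -20252513.07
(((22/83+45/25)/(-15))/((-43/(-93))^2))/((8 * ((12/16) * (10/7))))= -0.08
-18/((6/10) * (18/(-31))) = 155/3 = 51.67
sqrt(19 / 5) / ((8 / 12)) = 3 *sqrt(95) / 10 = 2.92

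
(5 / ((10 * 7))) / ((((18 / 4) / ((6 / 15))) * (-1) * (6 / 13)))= -13 / 945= -0.01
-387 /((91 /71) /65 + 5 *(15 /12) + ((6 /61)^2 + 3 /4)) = -511209585 /9285512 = -55.05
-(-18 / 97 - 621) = 621.19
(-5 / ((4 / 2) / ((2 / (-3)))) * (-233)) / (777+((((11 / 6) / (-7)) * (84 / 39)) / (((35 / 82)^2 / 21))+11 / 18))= -0.54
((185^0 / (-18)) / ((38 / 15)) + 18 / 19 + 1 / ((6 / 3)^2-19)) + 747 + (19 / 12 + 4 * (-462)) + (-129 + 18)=-114908 / 95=-1209.56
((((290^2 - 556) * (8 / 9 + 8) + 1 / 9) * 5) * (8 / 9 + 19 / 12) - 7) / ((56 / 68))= 50560797809 / 4536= 11146560.36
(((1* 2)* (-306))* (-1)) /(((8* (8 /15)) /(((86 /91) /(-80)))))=-1.69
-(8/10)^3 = -64/125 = -0.51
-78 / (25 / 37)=-2886 / 25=-115.44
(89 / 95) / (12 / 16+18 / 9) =356 / 1045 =0.34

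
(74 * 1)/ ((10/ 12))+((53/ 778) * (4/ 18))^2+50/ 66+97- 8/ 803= 9180366114457/ 49211859015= 186.55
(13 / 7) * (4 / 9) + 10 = 682 / 63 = 10.83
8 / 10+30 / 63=134 / 105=1.28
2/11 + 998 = 10980/11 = 998.18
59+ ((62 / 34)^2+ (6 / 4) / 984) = 11816161 / 189584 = 62.33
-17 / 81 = -0.21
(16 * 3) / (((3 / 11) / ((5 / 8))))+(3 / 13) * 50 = 121.54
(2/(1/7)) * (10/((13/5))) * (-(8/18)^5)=-716800/767637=-0.93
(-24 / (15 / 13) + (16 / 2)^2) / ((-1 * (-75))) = 72 / 125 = 0.58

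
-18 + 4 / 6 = -17.33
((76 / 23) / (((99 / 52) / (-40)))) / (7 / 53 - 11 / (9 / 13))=2094560 / 475387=4.41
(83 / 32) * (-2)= -83 / 16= -5.19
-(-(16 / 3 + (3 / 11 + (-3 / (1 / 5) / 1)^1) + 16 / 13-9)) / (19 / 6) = -14726 / 2717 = -5.42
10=10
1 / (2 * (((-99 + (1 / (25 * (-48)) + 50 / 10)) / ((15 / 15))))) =-600 / 112801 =-0.01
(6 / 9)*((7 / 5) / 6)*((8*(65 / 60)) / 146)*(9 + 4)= 1183 / 9855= 0.12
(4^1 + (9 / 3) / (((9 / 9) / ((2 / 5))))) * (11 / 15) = 286 / 75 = 3.81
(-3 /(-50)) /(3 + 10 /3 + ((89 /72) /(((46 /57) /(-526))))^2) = 457056 /4944734277025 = 0.00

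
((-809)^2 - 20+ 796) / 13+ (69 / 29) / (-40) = 50404.33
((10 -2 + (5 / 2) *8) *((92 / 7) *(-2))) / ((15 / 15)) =-736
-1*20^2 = -400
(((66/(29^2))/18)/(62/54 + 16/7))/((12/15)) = 315/198476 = 0.00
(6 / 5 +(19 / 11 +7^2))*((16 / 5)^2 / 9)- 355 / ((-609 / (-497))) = -9196409 / 39875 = -230.63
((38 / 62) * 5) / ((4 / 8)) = 190 / 31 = 6.13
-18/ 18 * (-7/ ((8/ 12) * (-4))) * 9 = -189/ 8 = -23.62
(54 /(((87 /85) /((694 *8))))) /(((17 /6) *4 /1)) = 749520 /29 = 25845.52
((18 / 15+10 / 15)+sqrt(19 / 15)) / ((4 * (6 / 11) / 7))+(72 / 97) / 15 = 9.65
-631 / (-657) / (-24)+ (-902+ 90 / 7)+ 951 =6823127 / 110376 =61.82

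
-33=-33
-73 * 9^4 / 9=-53217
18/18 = 1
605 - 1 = 604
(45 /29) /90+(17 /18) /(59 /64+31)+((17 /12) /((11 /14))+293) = 1729427983 /5865453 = 294.85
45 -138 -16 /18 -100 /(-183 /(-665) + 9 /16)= -5702495 /26739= -213.27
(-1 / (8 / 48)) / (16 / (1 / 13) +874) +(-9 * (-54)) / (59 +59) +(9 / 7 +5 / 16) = 20417533 / 3574928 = 5.71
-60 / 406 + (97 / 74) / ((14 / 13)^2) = 413237 / 420616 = 0.98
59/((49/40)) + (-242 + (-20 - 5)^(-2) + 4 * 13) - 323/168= -105661949/735000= -143.76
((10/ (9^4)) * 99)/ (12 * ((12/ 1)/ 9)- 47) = -110/ 22599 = -0.00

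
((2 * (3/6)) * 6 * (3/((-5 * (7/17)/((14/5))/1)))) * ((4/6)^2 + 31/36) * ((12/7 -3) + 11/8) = -799/280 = -2.85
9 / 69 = 0.13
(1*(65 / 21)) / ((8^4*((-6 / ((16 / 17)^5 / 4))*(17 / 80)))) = -0.00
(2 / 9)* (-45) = -10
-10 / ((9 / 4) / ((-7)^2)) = -1960 / 9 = -217.78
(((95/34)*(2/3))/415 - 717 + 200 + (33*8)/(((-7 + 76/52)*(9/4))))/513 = -20503070/19543761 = -1.05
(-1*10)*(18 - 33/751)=-134850/751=-179.56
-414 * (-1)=414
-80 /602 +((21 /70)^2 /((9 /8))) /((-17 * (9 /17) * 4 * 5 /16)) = -47408 /338625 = -0.14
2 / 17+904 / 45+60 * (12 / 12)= 61358 / 765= 80.21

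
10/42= 5/21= 0.24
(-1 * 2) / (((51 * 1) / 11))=-22 / 51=-0.43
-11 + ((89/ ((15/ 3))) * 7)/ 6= 9.77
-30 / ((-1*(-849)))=-10 / 283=-0.04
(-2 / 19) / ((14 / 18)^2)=-162 / 931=-0.17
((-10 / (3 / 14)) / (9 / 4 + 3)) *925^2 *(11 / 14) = -376475000 / 63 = -5975793.65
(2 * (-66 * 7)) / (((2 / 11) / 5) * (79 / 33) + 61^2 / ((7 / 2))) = -2934855 / 3377084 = -0.87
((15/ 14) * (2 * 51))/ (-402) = -255/ 938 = -0.27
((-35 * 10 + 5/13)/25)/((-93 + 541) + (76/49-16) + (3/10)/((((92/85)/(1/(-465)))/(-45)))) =-254061864/7876912745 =-0.03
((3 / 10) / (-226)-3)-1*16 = -42943 / 2260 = -19.00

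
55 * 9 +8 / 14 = 3469 / 7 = 495.57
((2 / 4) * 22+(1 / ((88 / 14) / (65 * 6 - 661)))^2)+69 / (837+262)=3978409179 / 2127664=1869.85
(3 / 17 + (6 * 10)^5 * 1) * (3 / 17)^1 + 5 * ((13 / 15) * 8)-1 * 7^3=118972532702 / 867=137223221.11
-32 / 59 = -0.54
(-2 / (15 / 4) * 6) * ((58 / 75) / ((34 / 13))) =-6032 / 6375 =-0.95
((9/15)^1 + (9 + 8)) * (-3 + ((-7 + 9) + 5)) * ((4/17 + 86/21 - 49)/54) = -2806672/48195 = -58.24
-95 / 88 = -1.08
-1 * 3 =-3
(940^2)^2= 780748960000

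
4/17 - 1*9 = -149/17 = -8.76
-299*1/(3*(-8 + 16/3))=299/8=37.38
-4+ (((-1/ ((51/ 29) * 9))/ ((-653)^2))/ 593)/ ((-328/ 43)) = -152274638264449/ 38068659566424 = -4.00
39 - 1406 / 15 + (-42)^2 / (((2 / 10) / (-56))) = -7409621 / 15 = -493974.73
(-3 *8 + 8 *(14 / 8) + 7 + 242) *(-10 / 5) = -478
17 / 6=2.83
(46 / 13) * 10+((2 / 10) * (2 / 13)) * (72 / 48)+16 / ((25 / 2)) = 11931 / 325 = 36.71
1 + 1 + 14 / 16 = 2.88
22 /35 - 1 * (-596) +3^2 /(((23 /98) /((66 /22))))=572896 /805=711.67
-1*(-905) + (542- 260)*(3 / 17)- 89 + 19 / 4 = 59195 / 68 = 870.51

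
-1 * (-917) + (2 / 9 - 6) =8201 / 9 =911.22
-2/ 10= -1/ 5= -0.20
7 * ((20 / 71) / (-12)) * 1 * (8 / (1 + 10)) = -0.12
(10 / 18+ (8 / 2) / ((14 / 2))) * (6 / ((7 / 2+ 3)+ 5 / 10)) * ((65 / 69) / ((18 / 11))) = 50765 / 91287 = 0.56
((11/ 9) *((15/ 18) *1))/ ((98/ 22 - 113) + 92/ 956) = -0.01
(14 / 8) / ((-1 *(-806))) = 7 / 3224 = 0.00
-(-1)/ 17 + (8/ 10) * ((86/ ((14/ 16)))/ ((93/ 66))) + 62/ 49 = 57.13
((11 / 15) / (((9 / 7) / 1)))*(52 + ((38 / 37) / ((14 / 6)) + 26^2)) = 2075326 / 4995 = 415.48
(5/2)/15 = 1/6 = 0.17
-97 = -97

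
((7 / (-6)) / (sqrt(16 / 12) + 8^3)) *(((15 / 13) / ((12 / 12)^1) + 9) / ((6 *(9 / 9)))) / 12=-2464 / 7667673 + 77 *sqrt(3) / 184024152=-0.00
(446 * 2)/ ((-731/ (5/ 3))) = -4460/ 2193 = -2.03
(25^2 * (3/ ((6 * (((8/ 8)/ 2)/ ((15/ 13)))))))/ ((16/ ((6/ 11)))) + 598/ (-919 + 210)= 19256513/ 811096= 23.74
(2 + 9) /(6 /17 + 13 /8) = 1496 /269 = 5.56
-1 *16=-16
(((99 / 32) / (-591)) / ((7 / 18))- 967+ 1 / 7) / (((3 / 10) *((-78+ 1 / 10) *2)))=177775275 / 8593928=20.69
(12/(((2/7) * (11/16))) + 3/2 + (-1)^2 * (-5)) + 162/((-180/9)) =2722/55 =49.49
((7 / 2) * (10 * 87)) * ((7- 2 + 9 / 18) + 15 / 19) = 727755 / 38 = 19151.45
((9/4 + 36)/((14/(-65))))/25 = -1989/280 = -7.10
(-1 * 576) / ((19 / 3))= -1728 / 19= -90.95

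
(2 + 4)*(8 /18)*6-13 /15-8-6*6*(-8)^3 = 18439.13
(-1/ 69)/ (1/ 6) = -2/ 23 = -0.09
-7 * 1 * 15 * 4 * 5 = -2100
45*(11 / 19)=495 / 19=26.05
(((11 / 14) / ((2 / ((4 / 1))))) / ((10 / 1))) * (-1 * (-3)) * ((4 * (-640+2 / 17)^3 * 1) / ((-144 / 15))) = 252843516387 / 4913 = 51464180.01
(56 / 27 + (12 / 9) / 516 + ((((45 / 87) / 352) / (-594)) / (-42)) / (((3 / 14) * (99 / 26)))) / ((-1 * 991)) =-80405734091 / 38370341994336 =-0.00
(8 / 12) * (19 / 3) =38 / 9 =4.22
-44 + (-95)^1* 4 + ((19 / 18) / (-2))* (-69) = -4651 / 12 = -387.58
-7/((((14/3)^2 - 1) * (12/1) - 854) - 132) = 21/2210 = 0.01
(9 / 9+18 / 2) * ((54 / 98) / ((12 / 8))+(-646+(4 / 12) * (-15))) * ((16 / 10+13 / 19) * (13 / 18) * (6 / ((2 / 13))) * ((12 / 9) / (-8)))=55674853 / 798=69767.99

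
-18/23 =-0.78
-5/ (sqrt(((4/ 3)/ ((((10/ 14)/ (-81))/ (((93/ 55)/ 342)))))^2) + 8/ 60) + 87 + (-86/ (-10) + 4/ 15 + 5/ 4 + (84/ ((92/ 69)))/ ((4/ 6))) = 38512019/ 207120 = 185.94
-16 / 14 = -8 / 7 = -1.14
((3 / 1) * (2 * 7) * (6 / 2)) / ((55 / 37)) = 84.76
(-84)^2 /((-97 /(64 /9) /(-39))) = 1956864 /97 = 20173.86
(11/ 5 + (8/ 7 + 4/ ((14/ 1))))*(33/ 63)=1397/ 735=1.90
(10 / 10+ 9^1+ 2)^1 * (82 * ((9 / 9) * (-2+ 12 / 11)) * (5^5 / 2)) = -15375000 / 11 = -1397727.27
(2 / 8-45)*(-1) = 179 / 4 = 44.75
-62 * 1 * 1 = -62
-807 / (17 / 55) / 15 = -174.06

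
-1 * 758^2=-574564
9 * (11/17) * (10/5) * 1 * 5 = 990/17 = 58.24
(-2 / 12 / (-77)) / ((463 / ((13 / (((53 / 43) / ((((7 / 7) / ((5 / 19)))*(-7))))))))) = -10621 / 8097870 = -0.00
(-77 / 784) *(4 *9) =-99 / 28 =-3.54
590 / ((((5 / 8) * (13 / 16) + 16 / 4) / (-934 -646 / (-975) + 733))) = -2950249216 / 112515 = -26220.94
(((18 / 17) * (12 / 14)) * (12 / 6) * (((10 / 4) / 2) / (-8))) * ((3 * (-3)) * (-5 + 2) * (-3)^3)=98415 / 476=206.75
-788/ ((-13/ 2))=1576/ 13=121.23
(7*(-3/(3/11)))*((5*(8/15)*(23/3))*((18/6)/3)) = -14168/9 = -1574.22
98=98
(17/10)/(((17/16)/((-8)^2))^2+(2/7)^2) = 20.75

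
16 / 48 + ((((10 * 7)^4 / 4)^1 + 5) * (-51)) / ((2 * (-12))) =306127763 / 24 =12755323.46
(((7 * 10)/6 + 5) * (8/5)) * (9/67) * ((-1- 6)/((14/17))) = -2040/67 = -30.45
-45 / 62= -0.73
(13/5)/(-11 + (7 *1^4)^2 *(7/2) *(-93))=-0.00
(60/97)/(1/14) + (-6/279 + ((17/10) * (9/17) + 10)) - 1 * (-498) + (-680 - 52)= -214.46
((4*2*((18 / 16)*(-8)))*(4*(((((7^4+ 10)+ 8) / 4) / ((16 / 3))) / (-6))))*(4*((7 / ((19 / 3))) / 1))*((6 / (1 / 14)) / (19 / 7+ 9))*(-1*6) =-19670364 / 19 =-1035282.32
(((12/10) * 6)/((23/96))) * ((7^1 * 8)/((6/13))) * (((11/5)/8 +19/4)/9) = 1170624/575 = 2035.87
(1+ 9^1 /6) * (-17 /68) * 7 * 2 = -35 /4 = -8.75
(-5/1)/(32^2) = -0.00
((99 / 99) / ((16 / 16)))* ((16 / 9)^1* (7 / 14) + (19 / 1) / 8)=235 / 72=3.26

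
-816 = -816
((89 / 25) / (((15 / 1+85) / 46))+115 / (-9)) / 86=-125327 / 967500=-0.13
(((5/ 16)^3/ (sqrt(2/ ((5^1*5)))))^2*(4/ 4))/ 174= 390625/ 5838471168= 0.00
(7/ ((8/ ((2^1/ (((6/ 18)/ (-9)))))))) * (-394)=37233/ 2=18616.50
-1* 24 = -24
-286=-286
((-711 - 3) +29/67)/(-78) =47809/5226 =9.15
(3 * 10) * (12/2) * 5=900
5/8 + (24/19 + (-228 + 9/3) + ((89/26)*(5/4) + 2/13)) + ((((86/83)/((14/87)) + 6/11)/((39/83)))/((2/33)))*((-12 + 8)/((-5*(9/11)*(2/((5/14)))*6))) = -23042636/108927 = -211.54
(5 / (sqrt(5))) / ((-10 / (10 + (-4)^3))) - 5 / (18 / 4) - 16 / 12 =-22 / 9 + 27 *sqrt(5) / 5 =9.63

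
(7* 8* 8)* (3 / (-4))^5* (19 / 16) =-32319 / 256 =-126.25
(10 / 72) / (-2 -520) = -5 / 18792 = -0.00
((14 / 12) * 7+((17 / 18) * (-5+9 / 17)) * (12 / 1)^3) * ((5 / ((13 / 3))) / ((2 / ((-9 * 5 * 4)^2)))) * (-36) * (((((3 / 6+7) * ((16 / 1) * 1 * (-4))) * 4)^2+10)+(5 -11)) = 235022875278264000 / 13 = 18078682713712615.38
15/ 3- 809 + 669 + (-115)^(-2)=-135.00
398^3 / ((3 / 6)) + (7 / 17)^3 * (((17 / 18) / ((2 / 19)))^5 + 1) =126093643.34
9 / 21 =0.43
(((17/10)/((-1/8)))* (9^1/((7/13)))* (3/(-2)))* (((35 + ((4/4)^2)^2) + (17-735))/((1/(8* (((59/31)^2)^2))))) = -25451111166624/1042685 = -24409204.28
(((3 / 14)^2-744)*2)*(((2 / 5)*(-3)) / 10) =87489 / 490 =178.55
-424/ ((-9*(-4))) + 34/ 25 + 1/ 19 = -44311/ 4275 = -10.37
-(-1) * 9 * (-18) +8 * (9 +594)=4662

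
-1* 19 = -19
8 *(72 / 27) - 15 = 19 / 3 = 6.33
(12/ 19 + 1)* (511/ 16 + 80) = 55521/ 304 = 182.63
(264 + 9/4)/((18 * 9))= 355/216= 1.64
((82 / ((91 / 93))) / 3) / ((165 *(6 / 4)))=5084 / 45045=0.11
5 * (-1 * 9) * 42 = -1890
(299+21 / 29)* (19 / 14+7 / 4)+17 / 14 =1865 / 2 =932.50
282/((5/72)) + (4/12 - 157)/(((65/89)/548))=-22130984/195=-113492.23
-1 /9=-0.11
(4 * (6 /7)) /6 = 4 /7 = 0.57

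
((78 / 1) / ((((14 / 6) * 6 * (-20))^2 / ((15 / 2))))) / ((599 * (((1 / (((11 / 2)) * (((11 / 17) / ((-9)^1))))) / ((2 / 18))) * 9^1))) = -1573 / 25866449280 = -0.00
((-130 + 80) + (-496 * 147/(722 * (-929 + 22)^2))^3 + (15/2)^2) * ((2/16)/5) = 654794973252809559421011961/4190687828819221538180091040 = 0.16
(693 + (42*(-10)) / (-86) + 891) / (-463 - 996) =-68322 / 62737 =-1.09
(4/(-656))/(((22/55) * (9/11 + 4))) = -55/17384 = -0.00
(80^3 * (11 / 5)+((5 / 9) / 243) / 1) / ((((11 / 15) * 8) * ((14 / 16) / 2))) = 438857.14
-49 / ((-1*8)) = 49 / 8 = 6.12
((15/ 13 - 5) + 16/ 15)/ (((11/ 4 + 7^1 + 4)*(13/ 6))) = -4336/ 46475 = -0.09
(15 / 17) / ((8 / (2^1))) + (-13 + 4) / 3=-189 / 68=-2.78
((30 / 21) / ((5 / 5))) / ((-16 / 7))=-5 / 8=-0.62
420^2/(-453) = -58800/151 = -389.40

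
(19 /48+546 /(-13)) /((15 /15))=-1997 /48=-41.60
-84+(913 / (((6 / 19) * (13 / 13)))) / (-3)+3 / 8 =-75409 / 72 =-1047.35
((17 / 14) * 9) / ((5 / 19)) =2907 / 70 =41.53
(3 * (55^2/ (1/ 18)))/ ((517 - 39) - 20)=81675/ 229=356.66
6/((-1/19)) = -114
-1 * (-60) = 60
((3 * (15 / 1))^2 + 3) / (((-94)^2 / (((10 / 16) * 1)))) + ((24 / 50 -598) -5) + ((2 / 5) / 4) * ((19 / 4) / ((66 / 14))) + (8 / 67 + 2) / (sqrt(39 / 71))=-1097602466 / 1822425 + 142 * sqrt(2769) / 2613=-599.42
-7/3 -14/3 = -7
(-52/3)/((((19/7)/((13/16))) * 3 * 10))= -1183/6840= -0.17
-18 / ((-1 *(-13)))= -18 / 13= -1.38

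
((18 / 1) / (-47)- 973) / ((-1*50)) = 45749 / 2350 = 19.47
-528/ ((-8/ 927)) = 61182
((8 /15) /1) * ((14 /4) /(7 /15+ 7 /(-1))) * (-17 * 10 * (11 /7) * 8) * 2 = 59840 /49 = 1221.22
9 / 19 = 0.47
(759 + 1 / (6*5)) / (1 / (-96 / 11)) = -364336 / 55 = -6624.29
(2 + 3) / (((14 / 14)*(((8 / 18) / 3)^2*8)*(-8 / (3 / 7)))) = -10935 / 7168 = -1.53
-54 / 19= -2.84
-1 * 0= 0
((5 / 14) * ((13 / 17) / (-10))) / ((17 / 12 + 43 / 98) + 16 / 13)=-3549 / 401047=-0.01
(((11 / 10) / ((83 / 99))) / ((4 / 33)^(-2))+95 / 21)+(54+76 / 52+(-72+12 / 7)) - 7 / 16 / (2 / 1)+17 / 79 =-2945623943 / 286409760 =-10.28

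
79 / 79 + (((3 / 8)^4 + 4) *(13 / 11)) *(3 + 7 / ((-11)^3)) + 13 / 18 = 4304089069 / 269862912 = 15.95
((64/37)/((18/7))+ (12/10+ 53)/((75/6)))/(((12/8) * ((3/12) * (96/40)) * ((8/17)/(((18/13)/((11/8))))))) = 14177048/1190475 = 11.91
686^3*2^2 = 1291315424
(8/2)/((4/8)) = 8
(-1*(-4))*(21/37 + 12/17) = 3204/629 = 5.09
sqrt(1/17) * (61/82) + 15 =61 * sqrt(17)/1394 + 15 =15.18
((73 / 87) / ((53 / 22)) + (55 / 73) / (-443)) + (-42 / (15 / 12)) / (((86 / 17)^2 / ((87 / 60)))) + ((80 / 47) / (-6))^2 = -134905027300269533 / 91357791991183350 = -1.48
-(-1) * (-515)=-515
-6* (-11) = 66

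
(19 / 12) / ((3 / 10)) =95 / 18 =5.28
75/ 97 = 0.77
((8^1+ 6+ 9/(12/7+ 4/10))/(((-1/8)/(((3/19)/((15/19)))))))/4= -1351/185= -7.30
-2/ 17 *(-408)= 48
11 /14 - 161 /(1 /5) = -11259 /14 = -804.21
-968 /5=-193.60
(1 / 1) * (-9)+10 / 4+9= 5 / 2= 2.50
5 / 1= 5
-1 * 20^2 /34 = -200 /17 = -11.76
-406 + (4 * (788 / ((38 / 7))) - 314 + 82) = -1090 / 19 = -57.37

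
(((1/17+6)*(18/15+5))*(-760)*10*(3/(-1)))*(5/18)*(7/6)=42466900/153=277561.44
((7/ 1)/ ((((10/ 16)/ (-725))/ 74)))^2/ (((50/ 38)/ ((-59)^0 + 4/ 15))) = 5213659822336/ 15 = 347577321489.07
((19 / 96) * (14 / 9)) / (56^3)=19 / 10838016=0.00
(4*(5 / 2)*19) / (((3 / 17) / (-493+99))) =-1272620 / 3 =-424206.67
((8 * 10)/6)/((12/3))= 10/3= 3.33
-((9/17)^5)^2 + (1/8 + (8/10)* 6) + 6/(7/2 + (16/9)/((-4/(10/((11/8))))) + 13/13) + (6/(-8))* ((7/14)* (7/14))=383309529423713801/40481157521015920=9.47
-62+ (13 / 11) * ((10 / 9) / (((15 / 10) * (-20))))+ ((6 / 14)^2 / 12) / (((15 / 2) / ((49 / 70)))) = -12898603 / 207900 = -62.04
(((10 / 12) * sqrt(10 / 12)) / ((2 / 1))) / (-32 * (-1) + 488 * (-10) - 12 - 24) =-5 * sqrt(30) / 351648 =-0.00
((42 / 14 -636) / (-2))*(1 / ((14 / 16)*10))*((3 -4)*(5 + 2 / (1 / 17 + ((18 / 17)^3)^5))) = -51019721910846173343006 / 242025645506290077635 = -210.80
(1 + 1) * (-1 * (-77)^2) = -11858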